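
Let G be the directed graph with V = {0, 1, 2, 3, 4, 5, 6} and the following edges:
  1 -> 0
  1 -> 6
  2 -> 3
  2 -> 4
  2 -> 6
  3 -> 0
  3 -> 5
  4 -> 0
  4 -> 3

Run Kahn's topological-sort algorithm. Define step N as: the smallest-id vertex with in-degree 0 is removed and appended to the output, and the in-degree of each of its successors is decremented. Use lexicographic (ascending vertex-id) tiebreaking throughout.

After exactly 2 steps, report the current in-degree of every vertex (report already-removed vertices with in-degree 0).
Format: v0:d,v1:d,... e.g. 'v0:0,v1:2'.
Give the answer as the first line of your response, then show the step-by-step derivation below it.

v0:2,v1:0,v2:0,v3:1,v4:0,v5:1,v6:0

step 1: output 1; order=[1]; indeg=(2,0,0,2,1,1,1)
step 2: output 2; order=[1,2]; indeg=(2,0,0,1,0,1,0)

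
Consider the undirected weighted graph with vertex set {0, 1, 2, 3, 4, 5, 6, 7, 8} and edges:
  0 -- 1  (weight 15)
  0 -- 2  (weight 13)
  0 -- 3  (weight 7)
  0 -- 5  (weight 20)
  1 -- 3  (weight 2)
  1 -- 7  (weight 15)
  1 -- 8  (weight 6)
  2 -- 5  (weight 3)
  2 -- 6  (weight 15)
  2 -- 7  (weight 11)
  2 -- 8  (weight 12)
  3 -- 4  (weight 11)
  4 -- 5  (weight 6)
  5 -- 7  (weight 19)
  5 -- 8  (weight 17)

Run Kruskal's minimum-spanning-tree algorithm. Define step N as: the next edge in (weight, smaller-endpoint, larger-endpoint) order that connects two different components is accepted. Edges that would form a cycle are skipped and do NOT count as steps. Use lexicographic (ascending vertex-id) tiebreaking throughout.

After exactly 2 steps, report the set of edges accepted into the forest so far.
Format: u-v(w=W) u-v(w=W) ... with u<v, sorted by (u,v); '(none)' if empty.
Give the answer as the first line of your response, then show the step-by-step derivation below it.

1-3(w=2) 2-5(w=3)

step 1: add edge 1-3 (w=2); MST = {1-3(w=2)}
step 2: add edge 2-5 (w=3); MST = {1-3(w=2) 2-5(w=3)}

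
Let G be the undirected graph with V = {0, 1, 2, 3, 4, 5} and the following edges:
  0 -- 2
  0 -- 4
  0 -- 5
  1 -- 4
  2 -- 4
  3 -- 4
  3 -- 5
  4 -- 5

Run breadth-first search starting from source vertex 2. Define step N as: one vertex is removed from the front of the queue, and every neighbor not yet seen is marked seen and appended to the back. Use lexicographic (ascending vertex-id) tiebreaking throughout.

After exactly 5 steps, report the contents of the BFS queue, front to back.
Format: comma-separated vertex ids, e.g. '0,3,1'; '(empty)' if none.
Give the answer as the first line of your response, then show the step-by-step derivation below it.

3

step 1: dequeue 2; queue=[0,4]; order=2
step 2: dequeue 0; queue=[4,5]; order=2,0
step 3: dequeue 4; queue=[5,1,3]; order=2,0,4
step 4: dequeue 5; queue=[1,3]; order=2,0,4,5
step 5: dequeue 1; queue=[3]; order=2,0,4,5,1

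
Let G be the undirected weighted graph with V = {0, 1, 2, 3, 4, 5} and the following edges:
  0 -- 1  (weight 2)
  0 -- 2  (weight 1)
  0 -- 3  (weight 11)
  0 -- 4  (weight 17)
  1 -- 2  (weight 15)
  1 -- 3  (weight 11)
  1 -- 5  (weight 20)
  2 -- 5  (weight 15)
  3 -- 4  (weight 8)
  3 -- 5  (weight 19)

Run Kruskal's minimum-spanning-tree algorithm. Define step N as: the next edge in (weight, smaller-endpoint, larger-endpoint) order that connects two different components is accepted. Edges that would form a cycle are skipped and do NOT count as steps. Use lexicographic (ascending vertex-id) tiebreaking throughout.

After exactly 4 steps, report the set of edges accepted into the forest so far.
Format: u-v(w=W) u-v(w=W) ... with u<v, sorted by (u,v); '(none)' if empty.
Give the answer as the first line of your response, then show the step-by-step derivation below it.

0-1(w=2) 0-2(w=1) 0-3(w=11) 3-4(w=8)

step 1: add edge 0-2 (w=1); MST = {0-2(w=1)}
step 2: add edge 0-1 (w=2); MST = {0-1(w=2) 0-2(w=1)}
step 3: add edge 3-4 (w=8); MST = {0-1(w=2) 0-2(w=1) 3-4(w=8)}
step 4: add edge 0-3 (w=11); MST = {0-1(w=2) 0-2(w=1) 0-3(w=11) 3-4(w=8)}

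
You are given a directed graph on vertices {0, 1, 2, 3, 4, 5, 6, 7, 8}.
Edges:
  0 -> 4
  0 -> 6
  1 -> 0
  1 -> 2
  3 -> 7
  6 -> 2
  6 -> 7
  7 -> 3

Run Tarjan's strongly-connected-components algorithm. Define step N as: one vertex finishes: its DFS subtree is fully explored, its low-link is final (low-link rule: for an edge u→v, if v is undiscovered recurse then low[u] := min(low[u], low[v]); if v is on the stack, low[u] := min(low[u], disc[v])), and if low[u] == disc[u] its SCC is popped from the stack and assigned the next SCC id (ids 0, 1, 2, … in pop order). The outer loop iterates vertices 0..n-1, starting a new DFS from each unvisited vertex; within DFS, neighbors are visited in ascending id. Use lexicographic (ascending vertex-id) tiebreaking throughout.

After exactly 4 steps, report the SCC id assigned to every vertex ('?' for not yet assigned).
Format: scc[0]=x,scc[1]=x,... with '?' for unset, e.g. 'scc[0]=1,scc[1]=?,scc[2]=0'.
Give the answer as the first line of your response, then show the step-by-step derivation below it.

scc[0]=?,scc[1]=?,scc[2]=1,scc[3]=2,scc[4]=0,scc[5]=?,scc[6]=?,scc[7]=2,scc[8]=?

step 1: low=(low[0]=0,low[1]=?,low[2]=?,low[3]=?,low[4]=1,low[5]=?,low[6]=?,low[7]=?,low[8]=?); scc=(scc[0]=?,scc[1]=?,scc[2]=?,scc[3]=?,scc[4]=0,scc[5]=?,scc[6]=?,scc[7]=?,scc[8]=?)
step 2: low=(low[0]=0,low[1]=?,low[2]=3,low[3]=?,low[4]=1,low[5]=?,low[6]=2,low[7]=?,low[8]=?); scc=(scc[0]=?,scc[1]=?,scc[2]=1,scc[3]=?,scc[4]=0,scc[5]=?,scc[6]=?,scc[7]=?,scc[8]=?)
step 3: low=(low[0]=0,low[1]=?,low[2]=3,low[3]=4,low[4]=1,low[5]=?,low[6]=2,low[7]=4,low[8]=?); scc=(scc[0]=?,scc[1]=?,scc[2]=1,scc[3]=?,scc[4]=0,scc[5]=?,scc[6]=?,scc[7]=?,scc[8]=?)
step 4: low=(low[0]=0,low[1]=?,low[2]=3,low[3]=4,low[4]=1,low[5]=?,low[6]=2,low[7]=4,low[8]=?); scc=(scc[0]=?,scc[1]=?,scc[2]=1,scc[3]=2,scc[4]=0,scc[5]=?,scc[6]=?,scc[7]=2,scc[8]=?)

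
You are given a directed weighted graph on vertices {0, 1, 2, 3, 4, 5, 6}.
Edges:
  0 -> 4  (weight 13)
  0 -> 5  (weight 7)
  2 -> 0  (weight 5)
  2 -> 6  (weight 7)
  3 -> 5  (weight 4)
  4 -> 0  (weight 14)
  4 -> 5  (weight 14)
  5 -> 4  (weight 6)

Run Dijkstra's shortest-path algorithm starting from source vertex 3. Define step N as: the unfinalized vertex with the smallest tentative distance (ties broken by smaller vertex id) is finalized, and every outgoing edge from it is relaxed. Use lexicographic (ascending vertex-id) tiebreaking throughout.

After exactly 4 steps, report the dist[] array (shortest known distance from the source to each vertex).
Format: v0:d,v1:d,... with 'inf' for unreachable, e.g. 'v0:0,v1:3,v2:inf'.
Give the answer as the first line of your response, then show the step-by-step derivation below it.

v0:24,v1:inf,v2:inf,v3:0,v4:10,v5:4,v6:inf

step 1: dist = v0:inf,v1:inf,v2:inf,v3:0,v4:inf,v5:4,v6:inf
step 2: dist = v0:inf,v1:inf,v2:inf,v3:0,v4:10,v5:4,v6:inf
step 3: dist = v0:24,v1:inf,v2:inf,v3:0,v4:10,v5:4,v6:inf
step 4: dist = v0:24,v1:inf,v2:inf,v3:0,v4:10,v5:4,v6:inf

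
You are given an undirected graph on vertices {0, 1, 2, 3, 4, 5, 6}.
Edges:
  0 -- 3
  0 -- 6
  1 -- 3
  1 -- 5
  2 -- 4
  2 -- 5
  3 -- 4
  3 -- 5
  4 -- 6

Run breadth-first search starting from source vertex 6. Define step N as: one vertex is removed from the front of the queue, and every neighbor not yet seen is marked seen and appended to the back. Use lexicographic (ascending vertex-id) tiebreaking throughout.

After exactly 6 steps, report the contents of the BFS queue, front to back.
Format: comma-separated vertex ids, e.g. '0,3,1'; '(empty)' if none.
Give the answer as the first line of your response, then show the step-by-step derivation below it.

5

step 1: dequeue 6; queue=[0,4]; order=6
step 2: dequeue 0; queue=[4,3]; order=6,0
step 3: dequeue 4; queue=[3,2]; order=6,0,4
step 4: dequeue 3; queue=[2,1,5]; order=6,0,4,3
step 5: dequeue 2; queue=[1,5]; order=6,0,4,3,2
step 6: dequeue 1; queue=[5]; order=6,0,4,3,2,1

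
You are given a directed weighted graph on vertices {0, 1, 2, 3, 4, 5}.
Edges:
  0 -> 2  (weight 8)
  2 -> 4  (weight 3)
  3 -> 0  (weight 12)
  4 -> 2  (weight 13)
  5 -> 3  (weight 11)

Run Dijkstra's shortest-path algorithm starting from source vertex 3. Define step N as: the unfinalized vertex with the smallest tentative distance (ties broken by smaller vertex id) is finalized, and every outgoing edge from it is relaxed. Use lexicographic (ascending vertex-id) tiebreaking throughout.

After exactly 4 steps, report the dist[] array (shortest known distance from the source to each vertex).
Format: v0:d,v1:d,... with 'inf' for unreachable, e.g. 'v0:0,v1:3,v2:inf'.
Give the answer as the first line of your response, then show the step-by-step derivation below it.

v0:12,v1:inf,v2:20,v3:0,v4:23,v5:inf

step 1: dist = v0:12,v1:inf,v2:inf,v3:0,v4:inf,v5:inf
step 2: dist = v0:12,v1:inf,v2:20,v3:0,v4:inf,v5:inf
step 3: dist = v0:12,v1:inf,v2:20,v3:0,v4:23,v5:inf
step 4: dist = v0:12,v1:inf,v2:20,v3:0,v4:23,v5:inf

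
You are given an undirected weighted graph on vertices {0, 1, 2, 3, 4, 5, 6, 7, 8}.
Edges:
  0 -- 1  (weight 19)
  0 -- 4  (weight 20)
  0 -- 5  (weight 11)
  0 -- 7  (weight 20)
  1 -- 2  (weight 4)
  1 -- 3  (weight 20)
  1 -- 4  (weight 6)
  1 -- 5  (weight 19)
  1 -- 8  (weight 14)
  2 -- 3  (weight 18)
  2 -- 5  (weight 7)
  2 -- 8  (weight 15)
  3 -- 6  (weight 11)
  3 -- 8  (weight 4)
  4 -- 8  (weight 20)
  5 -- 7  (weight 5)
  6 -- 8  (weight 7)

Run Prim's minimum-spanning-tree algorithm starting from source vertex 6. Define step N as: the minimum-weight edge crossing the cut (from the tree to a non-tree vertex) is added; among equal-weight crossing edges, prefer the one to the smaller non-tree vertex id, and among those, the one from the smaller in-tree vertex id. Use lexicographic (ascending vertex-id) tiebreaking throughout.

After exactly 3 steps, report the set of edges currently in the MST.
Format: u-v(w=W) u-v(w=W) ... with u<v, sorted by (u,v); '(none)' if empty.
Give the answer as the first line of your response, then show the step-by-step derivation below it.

1-8(w=14) 3-8(w=4) 6-8(w=7)

step 1: add edge 6-8 (w=7); MST = {6-8(w=7)}
step 2: add edge 3-8 (w=4); MST = {3-8(w=4) 6-8(w=7)}
step 3: add edge 1-8 (w=14); MST = {1-8(w=14) 3-8(w=4) 6-8(w=7)}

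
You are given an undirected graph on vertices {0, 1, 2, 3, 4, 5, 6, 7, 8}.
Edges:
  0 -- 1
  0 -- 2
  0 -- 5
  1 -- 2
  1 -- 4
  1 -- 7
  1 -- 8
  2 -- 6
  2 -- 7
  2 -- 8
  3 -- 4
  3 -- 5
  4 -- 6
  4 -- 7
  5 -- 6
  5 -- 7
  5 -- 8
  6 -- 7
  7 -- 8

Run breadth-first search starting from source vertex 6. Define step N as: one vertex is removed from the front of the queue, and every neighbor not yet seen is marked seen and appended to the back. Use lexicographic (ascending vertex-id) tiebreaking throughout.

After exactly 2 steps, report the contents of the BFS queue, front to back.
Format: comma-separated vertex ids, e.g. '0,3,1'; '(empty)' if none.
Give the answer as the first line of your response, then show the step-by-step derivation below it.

4,5,7,0,1,8

step 1: dequeue 6; queue=[2,4,5,7]; order=6
step 2: dequeue 2; queue=[4,5,7,0,1,8]; order=6,2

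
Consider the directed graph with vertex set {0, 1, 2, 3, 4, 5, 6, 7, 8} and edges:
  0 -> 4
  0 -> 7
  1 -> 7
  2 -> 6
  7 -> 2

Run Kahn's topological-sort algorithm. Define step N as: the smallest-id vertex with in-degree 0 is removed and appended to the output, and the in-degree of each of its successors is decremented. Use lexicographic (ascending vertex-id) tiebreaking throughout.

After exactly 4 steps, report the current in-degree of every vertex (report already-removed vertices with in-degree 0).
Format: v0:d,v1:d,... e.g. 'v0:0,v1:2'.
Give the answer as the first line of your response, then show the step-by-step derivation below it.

v0:0,v1:0,v2:1,v3:0,v4:0,v5:0,v6:1,v7:0,v8:0

step 1: output 0; order=[0]; indeg=(0,0,1,0,0,0,1,1,0)
step 2: output 1; order=[0,1]; indeg=(0,0,1,0,0,0,1,0,0)
step 3: output 3; order=[0,1,3]; indeg=(0,0,1,0,0,0,1,0,0)
step 4: output 4; order=[0,1,3,4]; indeg=(0,0,1,0,0,0,1,0,0)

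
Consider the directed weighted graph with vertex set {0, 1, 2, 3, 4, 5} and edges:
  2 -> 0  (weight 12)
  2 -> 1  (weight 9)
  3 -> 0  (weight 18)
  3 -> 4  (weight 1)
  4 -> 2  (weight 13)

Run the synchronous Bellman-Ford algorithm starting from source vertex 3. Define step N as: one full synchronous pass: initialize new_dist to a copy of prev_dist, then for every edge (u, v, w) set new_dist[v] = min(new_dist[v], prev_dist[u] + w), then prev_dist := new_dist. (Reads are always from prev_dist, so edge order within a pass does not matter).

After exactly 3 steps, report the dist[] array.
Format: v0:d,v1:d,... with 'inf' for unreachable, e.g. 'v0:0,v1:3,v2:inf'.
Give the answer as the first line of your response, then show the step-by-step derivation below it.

v0:18,v1:23,v2:14,v3:0,v4:1,v5:inf

step 1: dist = v0:18,v1:inf,v2:inf,v3:0,v4:1,v5:inf
step 2: dist = v0:18,v1:inf,v2:14,v3:0,v4:1,v5:inf
step 3: dist = v0:18,v1:23,v2:14,v3:0,v4:1,v5:inf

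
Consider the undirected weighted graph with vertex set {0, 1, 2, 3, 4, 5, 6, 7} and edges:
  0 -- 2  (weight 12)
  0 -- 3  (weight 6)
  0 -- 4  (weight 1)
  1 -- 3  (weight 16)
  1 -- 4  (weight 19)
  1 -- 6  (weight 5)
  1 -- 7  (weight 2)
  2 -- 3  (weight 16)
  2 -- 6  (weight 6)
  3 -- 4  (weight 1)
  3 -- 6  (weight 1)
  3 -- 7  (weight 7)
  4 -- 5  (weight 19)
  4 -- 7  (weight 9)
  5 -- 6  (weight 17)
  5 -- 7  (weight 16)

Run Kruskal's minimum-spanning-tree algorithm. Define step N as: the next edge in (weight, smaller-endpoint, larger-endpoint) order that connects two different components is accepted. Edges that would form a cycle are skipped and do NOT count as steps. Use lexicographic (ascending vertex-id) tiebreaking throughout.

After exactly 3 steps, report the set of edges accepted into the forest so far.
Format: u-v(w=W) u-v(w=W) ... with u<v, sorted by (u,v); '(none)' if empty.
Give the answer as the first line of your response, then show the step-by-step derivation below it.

0-4(w=1) 3-4(w=1) 3-6(w=1)

step 1: add edge 0-4 (w=1); MST = {0-4(w=1)}
step 2: add edge 3-4 (w=1); MST = {0-4(w=1) 3-4(w=1)}
step 3: add edge 3-6 (w=1); MST = {0-4(w=1) 3-4(w=1) 3-6(w=1)}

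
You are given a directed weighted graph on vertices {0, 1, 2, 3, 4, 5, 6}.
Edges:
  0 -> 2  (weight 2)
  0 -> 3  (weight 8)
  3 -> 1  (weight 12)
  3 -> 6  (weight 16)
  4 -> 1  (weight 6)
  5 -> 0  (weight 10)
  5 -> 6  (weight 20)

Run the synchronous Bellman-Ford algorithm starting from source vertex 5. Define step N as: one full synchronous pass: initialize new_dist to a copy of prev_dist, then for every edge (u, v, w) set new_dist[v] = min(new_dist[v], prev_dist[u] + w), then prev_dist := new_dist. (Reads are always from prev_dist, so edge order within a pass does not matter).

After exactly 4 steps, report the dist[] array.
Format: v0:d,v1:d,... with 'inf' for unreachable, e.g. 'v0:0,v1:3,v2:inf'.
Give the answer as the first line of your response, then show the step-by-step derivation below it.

v0:10,v1:30,v2:12,v3:18,v4:inf,v5:0,v6:20

step 1: dist = v0:10,v1:inf,v2:inf,v3:inf,v4:inf,v5:0,v6:20
step 2: dist = v0:10,v1:inf,v2:12,v3:18,v4:inf,v5:0,v6:20
step 3: dist = v0:10,v1:30,v2:12,v3:18,v4:inf,v5:0,v6:20
step 4: dist = v0:10,v1:30,v2:12,v3:18,v4:inf,v5:0,v6:20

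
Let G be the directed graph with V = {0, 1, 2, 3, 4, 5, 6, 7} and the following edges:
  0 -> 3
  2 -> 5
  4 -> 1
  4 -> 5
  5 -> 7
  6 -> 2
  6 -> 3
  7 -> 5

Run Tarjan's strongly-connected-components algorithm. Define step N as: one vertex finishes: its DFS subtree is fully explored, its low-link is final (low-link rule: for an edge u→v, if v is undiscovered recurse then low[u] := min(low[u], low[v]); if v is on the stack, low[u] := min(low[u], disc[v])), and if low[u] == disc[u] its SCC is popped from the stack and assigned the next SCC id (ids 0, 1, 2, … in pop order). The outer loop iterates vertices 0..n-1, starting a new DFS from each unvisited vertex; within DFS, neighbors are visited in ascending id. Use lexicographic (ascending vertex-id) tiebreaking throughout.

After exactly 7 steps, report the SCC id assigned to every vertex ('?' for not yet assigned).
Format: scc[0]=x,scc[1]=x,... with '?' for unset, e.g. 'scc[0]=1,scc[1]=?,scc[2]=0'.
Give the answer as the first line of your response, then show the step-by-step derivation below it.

scc[0]=1,scc[1]=2,scc[2]=4,scc[3]=0,scc[4]=5,scc[5]=3,scc[6]=?,scc[7]=3

step 1: low=(low[0]=0,low[1]=?,low[2]=?,low[3]=1,low[4]=?,low[5]=?,low[6]=?,low[7]=?); scc=(scc[0]=?,scc[1]=?,scc[2]=?,scc[3]=0,scc[4]=?,scc[5]=?,scc[6]=?,scc[7]=?)
step 2: low=(low[0]=0,low[1]=?,low[2]=?,low[3]=1,low[4]=?,low[5]=?,low[6]=?,low[7]=?); scc=(scc[0]=1,scc[1]=?,scc[2]=?,scc[3]=0,scc[4]=?,scc[5]=?,scc[6]=?,scc[7]=?)
step 3: low=(low[0]=0,low[1]=2,low[2]=?,low[3]=1,low[4]=?,low[5]=?,low[6]=?,low[7]=?); scc=(scc[0]=1,scc[1]=2,scc[2]=?,scc[3]=0,scc[4]=?,scc[5]=?,scc[6]=?,scc[7]=?)
step 4: low=(low[0]=0,low[1]=2,low[2]=3,low[3]=1,low[4]=?,low[5]=4,low[6]=?,low[7]=4); scc=(scc[0]=1,scc[1]=2,scc[2]=?,scc[3]=0,scc[4]=?,scc[5]=?,scc[6]=?,scc[7]=?)
step 5: low=(low[0]=0,low[1]=2,low[2]=3,low[3]=1,low[4]=?,low[5]=4,low[6]=?,low[7]=4); scc=(scc[0]=1,scc[1]=2,scc[2]=?,scc[3]=0,scc[4]=?,scc[5]=3,scc[6]=?,scc[7]=3)
step 6: low=(low[0]=0,low[1]=2,low[2]=3,low[3]=1,low[4]=?,low[5]=4,low[6]=?,low[7]=4); scc=(scc[0]=1,scc[1]=2,scc[2]=4,scc[3]=0,scc[4]=?,scc[5]=3,scc[6]=?,scc[7]=3)
step 7: low=(low[0]=0,low[1]=2,low[2]=3,low[3]=1,low[4]=6,low[5]=4,low[6]=?,low[7]=4); scc=(scc[0]=1,scc[1]=2,scc[2]=4,scc[3]=0,scc[4]=5,scc[5]=3,scc[6]=?,scc[7]=3)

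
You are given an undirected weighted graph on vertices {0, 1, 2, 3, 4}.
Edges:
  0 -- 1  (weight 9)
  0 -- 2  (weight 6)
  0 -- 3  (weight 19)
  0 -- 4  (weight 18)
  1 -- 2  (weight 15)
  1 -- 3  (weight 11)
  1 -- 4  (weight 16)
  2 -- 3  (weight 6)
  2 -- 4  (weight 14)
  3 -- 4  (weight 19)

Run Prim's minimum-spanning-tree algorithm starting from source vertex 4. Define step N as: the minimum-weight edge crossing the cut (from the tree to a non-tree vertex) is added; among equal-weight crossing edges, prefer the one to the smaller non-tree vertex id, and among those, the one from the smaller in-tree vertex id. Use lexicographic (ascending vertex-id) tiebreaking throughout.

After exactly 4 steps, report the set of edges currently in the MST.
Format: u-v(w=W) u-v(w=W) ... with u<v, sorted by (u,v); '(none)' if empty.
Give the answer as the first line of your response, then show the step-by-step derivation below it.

0-1(w=9) 0-2(w=6) 2-3(w=6) 2-4(w=14)

step 1: add edge 2-4 (w=14); MST = {2-4(w=14)}
step 2: add edge 0-2 (w=6); MST = {0-2(w=6) 2-4(w=14)}
step 3: add edge 2-3 (w=6); MST = {0-2(w=6) 2-3(w=6) 2-4(w=14)}
step 4: add edge 0-1 (w=9); MST = {0-1(w=9) 0-2(w=6) 2-3(w=6) 2-4(w=14)}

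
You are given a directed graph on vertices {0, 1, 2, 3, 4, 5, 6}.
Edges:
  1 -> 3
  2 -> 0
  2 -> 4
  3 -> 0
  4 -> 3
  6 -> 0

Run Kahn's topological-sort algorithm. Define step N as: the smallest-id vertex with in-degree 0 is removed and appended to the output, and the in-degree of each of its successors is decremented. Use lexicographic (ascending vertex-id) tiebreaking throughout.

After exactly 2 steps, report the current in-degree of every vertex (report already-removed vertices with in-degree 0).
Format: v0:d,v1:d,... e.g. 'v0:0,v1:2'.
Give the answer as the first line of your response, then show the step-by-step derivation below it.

v0:2,v1:0,v2:0,v3:1,v4:0,v5:0,v6:0

step 1: output 1; order=[1]; indeg=(3,0,0,1,1,0,0)
step 2: output 2; order=[1,2]; indeg=(2,0,0,1,0,0,0)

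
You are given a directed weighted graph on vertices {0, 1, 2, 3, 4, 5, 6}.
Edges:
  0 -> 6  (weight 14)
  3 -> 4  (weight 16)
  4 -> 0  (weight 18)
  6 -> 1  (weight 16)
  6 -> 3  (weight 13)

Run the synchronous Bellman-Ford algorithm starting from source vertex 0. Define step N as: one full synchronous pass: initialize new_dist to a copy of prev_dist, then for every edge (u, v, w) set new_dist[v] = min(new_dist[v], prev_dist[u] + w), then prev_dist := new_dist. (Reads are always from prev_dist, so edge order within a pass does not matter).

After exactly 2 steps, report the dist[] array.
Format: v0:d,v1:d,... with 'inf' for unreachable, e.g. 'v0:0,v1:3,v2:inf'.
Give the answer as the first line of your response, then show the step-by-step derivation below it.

v0:0,v1:30,v2:inf,v3:27,v4:inf,v5:inf,v6:14

step 1: dist = v0:0,v1:inf,v2:inf,v3:inf,v4:inf,v5:inf,v6:14
step 2: dist = v0:0,v1:30,v2:inf,v3:27,v4:inf,v5:inf,v6:14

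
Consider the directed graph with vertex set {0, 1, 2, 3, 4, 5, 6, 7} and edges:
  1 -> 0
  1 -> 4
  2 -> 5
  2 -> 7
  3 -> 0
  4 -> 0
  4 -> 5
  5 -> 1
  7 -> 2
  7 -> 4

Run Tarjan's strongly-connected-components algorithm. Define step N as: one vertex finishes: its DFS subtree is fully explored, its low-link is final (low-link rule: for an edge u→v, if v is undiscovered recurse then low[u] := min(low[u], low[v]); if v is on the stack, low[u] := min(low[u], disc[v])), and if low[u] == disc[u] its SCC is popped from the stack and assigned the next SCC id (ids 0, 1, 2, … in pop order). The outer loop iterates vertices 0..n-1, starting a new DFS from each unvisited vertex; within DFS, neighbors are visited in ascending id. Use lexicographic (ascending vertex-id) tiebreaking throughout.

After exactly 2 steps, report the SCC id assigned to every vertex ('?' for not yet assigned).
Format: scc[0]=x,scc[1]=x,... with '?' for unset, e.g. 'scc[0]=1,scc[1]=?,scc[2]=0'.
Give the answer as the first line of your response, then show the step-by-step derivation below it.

scc[0]=0,scc[1]=?,scc[2]=?,scc[3]=?,scc[4]=?,scc[5]=?,scc[6]=?,scc[7]=?

step 1: low=(low[0]=0,low[1]=?,low[2]=?,low[3]=?,low[4]=?,low[5]=?,low[6]=?,low[7]=?); scc=(scc[0]=0,scc[1]=?,scc[2]=?,scc[3]=?,scc[4]=?,scc[5]=?,scc[6]=?,scc[7]=?)
step 2: low=(low[0]=0,low[1]=1,low[2]=?,low[3]=?,low[4]=2,low[5]=1,low[6]=?,low[7]=?); scc=(scc[0]=0,scc[1]=?,scc[2]=?,scc[3]=?,scc[4]=?,scc[5]=?,scc[6]=?,scc[7]=?)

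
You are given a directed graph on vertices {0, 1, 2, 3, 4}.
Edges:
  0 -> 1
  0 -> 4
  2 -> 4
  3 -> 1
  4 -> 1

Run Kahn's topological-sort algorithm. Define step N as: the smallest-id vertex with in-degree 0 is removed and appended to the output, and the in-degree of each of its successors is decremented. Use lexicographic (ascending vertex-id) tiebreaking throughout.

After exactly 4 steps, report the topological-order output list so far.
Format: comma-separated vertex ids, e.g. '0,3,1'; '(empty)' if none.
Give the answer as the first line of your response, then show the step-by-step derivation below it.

0,2,3,4

step 1: output 0; order=[0]; indeg=(0,2,0,0,1)
step 2: output 2; order=[0,2]; indeg=(0,2,0,0,0)
step 3: output 3; order=[0,2,3]; indeg=(0,1,0,0,0)
step 4: output 4; order=[0,2,3,4]; indeg=(0,0,0,0,0)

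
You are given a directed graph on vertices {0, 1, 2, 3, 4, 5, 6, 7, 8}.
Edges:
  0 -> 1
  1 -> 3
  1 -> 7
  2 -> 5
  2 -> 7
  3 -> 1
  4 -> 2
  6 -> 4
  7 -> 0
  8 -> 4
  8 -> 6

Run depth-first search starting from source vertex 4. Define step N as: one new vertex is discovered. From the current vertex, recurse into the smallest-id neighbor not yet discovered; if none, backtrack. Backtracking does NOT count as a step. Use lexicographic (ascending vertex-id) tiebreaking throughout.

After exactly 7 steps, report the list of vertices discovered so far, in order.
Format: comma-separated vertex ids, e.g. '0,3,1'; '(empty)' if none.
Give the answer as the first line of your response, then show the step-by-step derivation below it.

4,2,5,7,0,1,3

step 1: discover 4; path=4; order=4
step 2: discover 2; path=4>2; order=4,2
step 3: discover 5; path=4>2>5; order=4,2,5
step 4: discover 7; path=4>2>7; order=4,2,5,7
step 5: discover 0; path=4>2>7>0; order=4,2,5,7,0
step 6: discover 1; path=4>2>7>0>1; order=4,2,5,7,0,1
step 7: discover 3; path=4>2>7>0>1>3; order=4,2,5,7,0,1,3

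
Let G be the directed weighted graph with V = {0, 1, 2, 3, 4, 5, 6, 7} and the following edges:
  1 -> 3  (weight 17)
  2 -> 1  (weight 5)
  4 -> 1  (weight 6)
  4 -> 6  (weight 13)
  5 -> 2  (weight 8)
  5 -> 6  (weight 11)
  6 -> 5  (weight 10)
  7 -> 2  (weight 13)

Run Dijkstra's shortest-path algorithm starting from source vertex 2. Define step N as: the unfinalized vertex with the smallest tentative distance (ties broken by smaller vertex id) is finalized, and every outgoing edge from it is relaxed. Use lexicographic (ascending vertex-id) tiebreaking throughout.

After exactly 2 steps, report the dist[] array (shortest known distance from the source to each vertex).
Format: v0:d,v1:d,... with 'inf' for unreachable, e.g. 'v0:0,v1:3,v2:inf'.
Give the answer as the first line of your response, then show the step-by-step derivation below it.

v0:inf,v1:5,v2:0,v3:22,v4:inf,v5:inf,v6:inf,v7:inf

step 1: dist = v0:inf,v1:5,v2:0,v3:inf,v4:inf,v5:inf,v6:inf,v7:inf
step 2: dist = v0:inf,v1:5,v2:0,v3:22,v4:inf,v5:inf,v6:inf,v7:inf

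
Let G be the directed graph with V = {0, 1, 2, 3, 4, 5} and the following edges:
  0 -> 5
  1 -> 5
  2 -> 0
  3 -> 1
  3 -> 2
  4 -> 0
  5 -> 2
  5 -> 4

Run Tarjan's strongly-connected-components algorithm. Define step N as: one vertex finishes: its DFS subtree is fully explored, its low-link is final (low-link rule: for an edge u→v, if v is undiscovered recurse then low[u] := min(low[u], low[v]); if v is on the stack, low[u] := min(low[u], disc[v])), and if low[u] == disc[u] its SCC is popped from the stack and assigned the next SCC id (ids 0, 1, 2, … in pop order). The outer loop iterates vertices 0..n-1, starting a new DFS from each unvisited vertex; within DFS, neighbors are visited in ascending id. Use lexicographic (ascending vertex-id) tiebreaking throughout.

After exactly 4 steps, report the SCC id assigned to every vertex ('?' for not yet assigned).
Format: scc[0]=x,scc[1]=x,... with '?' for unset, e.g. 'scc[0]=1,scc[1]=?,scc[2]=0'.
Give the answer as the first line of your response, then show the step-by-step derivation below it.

scc[0]=0,scc[1]=?,scc[2]=0,scc[3]=?,scc[4]=0,scc[5]=0

step 1: low=(low[0]=0,low[1]=?,low[2]=0,low[3]=?,low[4]=?,low[5]=1); scc=(scc[0]=?,scc[1]=?,scc[2]=?,scc[3]=?,scc[4]=?,scc[5]=?)
step 2: low=(low[0]=0,low[1]=?,low[2]=0,low[3]=?,low[4]=0,low[5]=0); scc=(scc[0]=?,scc[1]=?,scc[2]=?,scc[3]=?,scc[4]=?,scc[5]=?)
step 3: low=(low[0]=0,low[1]=?,low[2]=0,low[3]=?,low[4]=0,low[5]=0); scc=(scc[0]=?,scc[1]=?,scc[2]=?,scc[3]=?,scc[4]=?,scc[5]=?)
step 4: low=(low[0]=0,low[1]=?,low[2]=0,low[3]=?,low[4]=0,low[5]=0); scc=(scc[0]=0,scc[1]=?,scc[2]=0,scc[3]=?,scc[4]=0,scc[5]=0)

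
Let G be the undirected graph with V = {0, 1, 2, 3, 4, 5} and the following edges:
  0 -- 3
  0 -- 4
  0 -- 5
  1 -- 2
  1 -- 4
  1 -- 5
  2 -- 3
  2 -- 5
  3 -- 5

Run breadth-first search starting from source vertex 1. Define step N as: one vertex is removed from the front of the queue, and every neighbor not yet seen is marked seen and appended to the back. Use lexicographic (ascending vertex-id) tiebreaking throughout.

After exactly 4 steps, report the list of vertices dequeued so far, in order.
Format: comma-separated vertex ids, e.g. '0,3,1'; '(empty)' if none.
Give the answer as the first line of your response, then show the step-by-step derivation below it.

1,2,4,5

step 1: dequeue 1; queue=[2,4,5]; order=1
step 2: dequeue 2; queue=[4,5,3]; order=1,2
step 3: dequeue 4; queue=[5,3,0]; order=1,2,4
step 4: dequeue 5; queue=[3,0]; order=1,2,4,5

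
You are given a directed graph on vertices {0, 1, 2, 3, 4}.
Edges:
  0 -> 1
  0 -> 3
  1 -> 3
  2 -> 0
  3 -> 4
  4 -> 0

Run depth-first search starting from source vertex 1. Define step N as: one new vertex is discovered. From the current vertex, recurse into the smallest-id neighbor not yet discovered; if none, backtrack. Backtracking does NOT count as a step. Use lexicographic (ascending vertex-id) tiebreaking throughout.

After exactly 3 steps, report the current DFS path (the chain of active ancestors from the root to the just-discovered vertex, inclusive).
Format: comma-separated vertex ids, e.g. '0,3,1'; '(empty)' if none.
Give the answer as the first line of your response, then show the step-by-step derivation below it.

1,3,4

step 1: discover 1; path=1; order=1
step 2: discover 3; path=1>3; order=1,3
step 3: discover 4; path=1>3>4; order=1,3,4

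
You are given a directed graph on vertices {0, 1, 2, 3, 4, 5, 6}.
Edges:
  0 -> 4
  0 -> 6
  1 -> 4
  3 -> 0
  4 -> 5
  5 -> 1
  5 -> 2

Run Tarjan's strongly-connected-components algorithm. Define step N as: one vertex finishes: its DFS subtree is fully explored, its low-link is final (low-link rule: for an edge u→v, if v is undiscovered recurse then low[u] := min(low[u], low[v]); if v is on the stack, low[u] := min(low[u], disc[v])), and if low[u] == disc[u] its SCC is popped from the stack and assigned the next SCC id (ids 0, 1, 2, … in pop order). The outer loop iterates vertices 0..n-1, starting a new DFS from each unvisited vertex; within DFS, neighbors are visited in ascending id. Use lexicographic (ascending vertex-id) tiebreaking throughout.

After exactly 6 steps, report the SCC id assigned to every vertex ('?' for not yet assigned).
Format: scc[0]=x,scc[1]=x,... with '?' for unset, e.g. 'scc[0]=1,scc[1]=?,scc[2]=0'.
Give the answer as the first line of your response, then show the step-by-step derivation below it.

scc[0]=3,scc[1]=1,scc[2]=0,scc[3]=?,scc[4]=1,scc[5]=1,scc[6]=2

step 1: low=(low[0]=0,low[1]=1,low[2]=?,low[3]=?,low[4]=1,low[5]=2,low[6]=?); scc=(scc[0]=?,scc[1]=?,scc[2]=?,scc[3]=?,scc[4]=?,scc[5]=?,scc[6]=?)
step 2: low=(low[0]=0,low[1]=1,low[2]=4,low[3]=?,low[4]=1,low[5]=1,low[6]=?); scc=(scc[0]=?,scc[1]=?,scc[2]=0,scc[3]=?,scc[4]=?,scc[5]=?,scc[6]=?)
step 3: low=(low[0]=0,low[1]=1,low[2]=4,low[3]=?,low[4]=1,low[5]=1,low[6]=?); scc=(scc[0]=?,scc[1]=?,scc[2]=0,scc[3]=?,scc[4]=?,scc[5]=?,scc[6]=?)
step 4: low=(low[0]=0,low[1]=1,low[2]=4,low[3]=?,low[4]=1,low[5]=1,low[6]=?); scc=(scc[0]=?,scc[1]=1,scc[2]=0,scc[3]=?,scc[4]=1,scc[5]=1,scc[6]=?)
step 5: low=(low[0]=0,low[1]=1,low[2]=4,low[3]=?,low[4]=1,low[5]=1,low[6]=5); scc=(scc[0]=?,scc[1]=1,scc[2]=0,scc[3]=?,scc[4]=1,scc[5]=1,scc[6]=2)
step 6: low=(low[0]=0,low[1]=1,low[2]=4,low[3]=?,low[4]=1,low[5]=1,low[6]=5); scc=(scc[0]=3,scc[1]=1,scc[2]=0,scc[3]=?,scc[4]=1,scc[5]=1,scc[6]=2)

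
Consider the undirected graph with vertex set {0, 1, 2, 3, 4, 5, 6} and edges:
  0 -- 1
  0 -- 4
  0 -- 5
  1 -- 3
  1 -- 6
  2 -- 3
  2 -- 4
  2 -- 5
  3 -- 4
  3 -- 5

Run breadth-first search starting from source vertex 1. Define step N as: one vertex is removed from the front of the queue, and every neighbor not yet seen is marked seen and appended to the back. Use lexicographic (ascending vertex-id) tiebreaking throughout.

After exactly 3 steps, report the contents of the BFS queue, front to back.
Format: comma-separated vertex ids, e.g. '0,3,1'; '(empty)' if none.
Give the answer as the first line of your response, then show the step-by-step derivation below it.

6,4,5,2

step 1: dequeue 1; queue=[0,3,6]; order=1
step 2: dequeue 0; queue=[3,6,4,5]; order=1,0
step 3: dequeue 3; queue=[6,4,5,2]; order=1,0,3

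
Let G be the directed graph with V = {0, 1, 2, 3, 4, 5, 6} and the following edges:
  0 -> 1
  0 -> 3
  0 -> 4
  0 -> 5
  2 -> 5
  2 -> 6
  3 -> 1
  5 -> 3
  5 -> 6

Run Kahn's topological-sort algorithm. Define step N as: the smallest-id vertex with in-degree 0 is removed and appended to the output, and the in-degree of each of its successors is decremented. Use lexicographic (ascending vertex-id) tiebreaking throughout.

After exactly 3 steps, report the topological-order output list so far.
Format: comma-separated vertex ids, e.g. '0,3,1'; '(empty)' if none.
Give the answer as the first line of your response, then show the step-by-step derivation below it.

0,2,4

step 1: output 0; order=[0]; indeg=(0,1,0,1,0,1,2)
step 2: output 2; order=[0,2]; indeg=(0,1,0,1,0,0,1)
step 3: output 4; order=[0,2,4]; indeg=(0,1,0,1,0,0,1)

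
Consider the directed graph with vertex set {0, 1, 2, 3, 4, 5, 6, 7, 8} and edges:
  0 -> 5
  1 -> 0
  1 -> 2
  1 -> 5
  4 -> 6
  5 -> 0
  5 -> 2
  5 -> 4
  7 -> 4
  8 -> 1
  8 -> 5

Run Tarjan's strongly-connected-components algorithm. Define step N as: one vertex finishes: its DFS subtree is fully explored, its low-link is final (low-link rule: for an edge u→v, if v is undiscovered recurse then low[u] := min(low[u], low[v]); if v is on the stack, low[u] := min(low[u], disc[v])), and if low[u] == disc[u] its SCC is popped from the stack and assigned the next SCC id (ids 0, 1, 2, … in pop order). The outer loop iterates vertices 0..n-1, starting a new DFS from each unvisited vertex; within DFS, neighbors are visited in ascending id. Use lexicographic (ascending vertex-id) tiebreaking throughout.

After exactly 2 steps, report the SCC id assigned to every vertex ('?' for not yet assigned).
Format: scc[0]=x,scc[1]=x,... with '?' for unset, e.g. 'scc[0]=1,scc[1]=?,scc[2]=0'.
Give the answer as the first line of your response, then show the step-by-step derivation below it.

scc[0]=?,scc[1]=?,scc[2]=0,scc[3]=?,scc[4]=?,scc[5]=?,scc[6]=1,scc[7]=?,scc[8]=?

step 1: low=(low[0]=0,low[1]=?,low[2]=2,low[3]=?,low[4]=?,low[5]=0,low[6]=?,low[7]=?,low[8]=?); scc=(scc[0]=?,scc[1]=?,scc[2]=0,scc[3]=?,scc[4]=?,scc[5]=?,scc[6]=?,scc[7]=?,scc[8]=?)
step 2: low=(low[0]=0,low[1]=?,low[2]=2,low[3]=?,low[4]=3,low[5]=0,low[6]=4,low[7]=?,low[8]=?); scc=(scc[0]=?,scc[1]=?,scc[2]=0,scc[3]=?,scc[4]=?,scc[5]=?,scc[6]=1,scc[7]=?,scc[8]=?)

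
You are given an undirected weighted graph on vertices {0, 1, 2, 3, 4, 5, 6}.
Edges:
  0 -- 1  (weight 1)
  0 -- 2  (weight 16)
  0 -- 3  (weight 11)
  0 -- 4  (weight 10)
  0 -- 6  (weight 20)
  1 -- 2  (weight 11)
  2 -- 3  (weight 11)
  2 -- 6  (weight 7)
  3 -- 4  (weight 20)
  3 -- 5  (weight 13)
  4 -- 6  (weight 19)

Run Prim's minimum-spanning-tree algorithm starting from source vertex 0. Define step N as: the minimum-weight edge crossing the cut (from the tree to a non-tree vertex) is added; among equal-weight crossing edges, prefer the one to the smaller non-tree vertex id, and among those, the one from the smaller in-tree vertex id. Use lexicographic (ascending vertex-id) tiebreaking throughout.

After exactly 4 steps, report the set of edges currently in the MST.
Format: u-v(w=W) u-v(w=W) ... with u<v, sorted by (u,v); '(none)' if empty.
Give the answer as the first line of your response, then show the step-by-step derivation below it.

0-1(w=1) 0-4(w=10) 1-2(w=11) 2-6(w=7)

step 1: add edge 0-1 (w=1); MST = {0-1(w=1)}
step 2: add edge 0-4 (w=10); MST = {0-1(w=1) 0-4(w=10)}
step 3: add edge 1-2 (w=11); MST = {0-1(w=1) 0-4(w=10) 1-2(w=11)}
step 4: add edge 2-6 (w=7); MST = {0-1(w=1) 0-4(w=10) 1-2(w=11) 2-6(w=7)}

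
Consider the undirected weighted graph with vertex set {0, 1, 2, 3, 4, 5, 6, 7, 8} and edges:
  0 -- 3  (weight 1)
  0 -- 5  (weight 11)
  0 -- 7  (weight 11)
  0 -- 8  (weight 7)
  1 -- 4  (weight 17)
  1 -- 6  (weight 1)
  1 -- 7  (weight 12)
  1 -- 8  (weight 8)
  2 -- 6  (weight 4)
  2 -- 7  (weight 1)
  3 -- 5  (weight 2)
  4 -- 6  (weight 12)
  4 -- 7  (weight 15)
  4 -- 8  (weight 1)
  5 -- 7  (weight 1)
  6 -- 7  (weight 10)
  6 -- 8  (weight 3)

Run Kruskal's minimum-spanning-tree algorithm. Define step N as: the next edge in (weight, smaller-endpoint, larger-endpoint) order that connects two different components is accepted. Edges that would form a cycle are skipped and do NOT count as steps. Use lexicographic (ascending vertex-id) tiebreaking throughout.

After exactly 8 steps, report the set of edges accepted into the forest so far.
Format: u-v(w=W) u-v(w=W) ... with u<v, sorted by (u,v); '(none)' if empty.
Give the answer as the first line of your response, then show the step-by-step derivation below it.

0-3(w=1) 1-6(w=1) 2-6(w=4) 2-7(w=1) 3-5(w=2) 4-8(w=1) 5-7(w=1) 6-8(w=3)

step 1: add edge 0-3 (w=1); MST = {0-3(w=1)}
step 2: add edge 1-6 (w=1); MST = {0-3(w=1) 1-6(w=1)}
step 3: add edge 2-7 (w=1); MST = {0-3(w=1) 1-6(w=1) 2-7(w=1)}
step 4: add edge 4-8 (w=1); MST = {0-3(w=1) 1-6(w=1) 2-7(w=1) 4-8(w=1)}
step 5: add edge 5-7 (w=1); MST = {0-3(w=1) 1-6(w=1) 2-7(w=1) 4-8(w=1) 5-7(w=1)}
step 6: add edge 3-5 (w=2); MST = {0-3(w=1) 1-6(w=1) 2-7(w=1) 3-5(w=2) 4-8(w=1) 5-7(w=1)}
step 7: add edge 6-8 (w=3); MST = {0-3(w=1) 1-6(w=1) 2-7(w=1) 3-5(w=2) 4-8(w=1) 5-7(w=1) 6-8(w=3)}
step 8: add edge 2-6 (w=4); MST = {0-3(w=1) 1-6(w=1) 2-6(w=4) 2-7(w=1) 3-5(w=2) 4-8(w=1) 5-7(w=1) 6-8(w=3)}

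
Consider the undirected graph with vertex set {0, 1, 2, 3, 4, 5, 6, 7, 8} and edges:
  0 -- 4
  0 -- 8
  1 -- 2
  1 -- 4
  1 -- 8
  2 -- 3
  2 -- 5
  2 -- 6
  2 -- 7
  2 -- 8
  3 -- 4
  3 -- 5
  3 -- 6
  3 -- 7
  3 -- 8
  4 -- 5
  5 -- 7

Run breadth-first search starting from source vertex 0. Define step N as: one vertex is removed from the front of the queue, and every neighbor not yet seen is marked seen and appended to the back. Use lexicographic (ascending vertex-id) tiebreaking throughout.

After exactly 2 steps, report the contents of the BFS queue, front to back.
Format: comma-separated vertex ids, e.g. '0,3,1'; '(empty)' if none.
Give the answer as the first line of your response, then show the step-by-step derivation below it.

8,1,3,5

step 1: dequeue 0; queue=[4,8]; order=0
step 2: dequeue 4; queue=[8,1,3,5]; order=0,4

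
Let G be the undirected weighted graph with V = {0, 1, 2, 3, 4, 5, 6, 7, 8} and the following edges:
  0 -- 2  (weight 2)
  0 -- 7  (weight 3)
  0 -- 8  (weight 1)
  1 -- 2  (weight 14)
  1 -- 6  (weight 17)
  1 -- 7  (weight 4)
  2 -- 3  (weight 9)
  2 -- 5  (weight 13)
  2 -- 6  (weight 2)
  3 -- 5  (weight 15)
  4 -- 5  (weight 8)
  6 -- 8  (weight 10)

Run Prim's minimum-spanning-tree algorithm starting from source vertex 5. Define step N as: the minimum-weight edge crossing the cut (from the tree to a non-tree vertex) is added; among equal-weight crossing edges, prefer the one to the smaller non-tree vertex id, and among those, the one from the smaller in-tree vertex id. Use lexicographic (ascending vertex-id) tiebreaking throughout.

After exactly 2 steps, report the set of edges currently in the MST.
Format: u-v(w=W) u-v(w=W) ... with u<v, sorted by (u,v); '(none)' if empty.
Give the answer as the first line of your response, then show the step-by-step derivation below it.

2-5(w=13) 4-5(w=8)

step 1: add edge 4-5 (w=8); MST = {4-5(w=8)}
step 2: add edge 2-5 (w=13); MST = {2-5(w=13) 4-5(w=8)}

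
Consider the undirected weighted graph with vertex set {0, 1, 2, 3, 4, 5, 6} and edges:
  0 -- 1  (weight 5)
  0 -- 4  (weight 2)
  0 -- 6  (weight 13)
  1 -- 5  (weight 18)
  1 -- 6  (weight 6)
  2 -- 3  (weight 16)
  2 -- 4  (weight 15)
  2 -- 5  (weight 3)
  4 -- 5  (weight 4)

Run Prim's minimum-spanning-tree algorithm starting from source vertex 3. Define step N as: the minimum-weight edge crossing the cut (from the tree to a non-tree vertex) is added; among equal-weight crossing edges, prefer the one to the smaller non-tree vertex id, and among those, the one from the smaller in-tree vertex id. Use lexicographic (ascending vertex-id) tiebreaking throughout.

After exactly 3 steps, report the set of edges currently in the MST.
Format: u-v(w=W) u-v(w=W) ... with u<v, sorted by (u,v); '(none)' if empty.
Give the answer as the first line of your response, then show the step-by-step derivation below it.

2-3(w=16) 2-5(w=3) 4-5(w=4)

step 1: add edge 2-3 (w=16); MST = {2-3(w=16)}
step 2: add edge 2-5 (w=3); MST = {2-3(w=16) 2-5(w=3)}
step 3: add edge 4-5 (w=4); MST = {2-3(w=16) 2-5(w=3) 4-5(w=4)}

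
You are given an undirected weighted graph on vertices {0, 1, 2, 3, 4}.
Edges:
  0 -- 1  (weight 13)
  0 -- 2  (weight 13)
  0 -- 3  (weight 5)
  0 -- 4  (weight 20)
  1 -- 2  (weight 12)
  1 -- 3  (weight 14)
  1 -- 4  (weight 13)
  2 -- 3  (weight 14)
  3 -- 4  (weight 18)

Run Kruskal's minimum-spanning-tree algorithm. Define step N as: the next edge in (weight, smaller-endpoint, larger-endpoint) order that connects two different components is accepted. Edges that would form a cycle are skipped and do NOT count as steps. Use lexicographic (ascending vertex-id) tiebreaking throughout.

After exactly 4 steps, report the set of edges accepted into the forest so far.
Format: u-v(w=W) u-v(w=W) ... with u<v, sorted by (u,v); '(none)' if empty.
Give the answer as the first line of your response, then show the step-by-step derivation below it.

0-1(w=13) 0-3(w=5) 1-2(w=12) 1-4(w=13)

step 1: add edge 0-3 (w=5); MST = {0-3(w=5)}
step 2: add edge 1-2 (w=12); MST = {0-3(w=5) 1-2(w=12)}
step 3: add edge 0-1 (w=13); MST = {0-1(w=13) 0-3(w=5) 1-2(w=12)}
step 4: add edge 1-4 (w=13); MST = {0-1(w=13) 0-3(w=5) 1-2(w=12) 1-4(w=13)}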